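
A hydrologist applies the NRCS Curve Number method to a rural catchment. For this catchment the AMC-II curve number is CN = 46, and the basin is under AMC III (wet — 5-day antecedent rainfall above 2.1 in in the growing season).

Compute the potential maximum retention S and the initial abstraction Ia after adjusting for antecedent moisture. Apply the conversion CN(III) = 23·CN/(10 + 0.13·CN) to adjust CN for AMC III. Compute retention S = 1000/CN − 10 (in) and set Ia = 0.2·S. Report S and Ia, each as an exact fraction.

Adjust CN=46 to AMC III: 23·46/(10 + 0.13·46) → 1058 ÷ (799/50) = 52900/799 ≈ 66.208
Retention S: 1000/CN − 10 with CN=66.208 → S = 2700/529 ≈ 5.104 in
Ia = 0.2·(2700/529) = 540/529 in ≈ 1.021 in

S = 2700/529 in ≈ 5.104 in; Ia = 540/529 in ≈ 1.021 in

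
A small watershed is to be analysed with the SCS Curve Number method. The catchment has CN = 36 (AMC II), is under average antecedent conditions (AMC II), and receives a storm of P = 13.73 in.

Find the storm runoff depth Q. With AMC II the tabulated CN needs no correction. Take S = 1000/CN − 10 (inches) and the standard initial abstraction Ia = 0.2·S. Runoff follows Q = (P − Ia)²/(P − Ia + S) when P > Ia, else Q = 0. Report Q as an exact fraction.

CN(II) = 36; AMC II needs no correction.
Retention S: 1000/CN − 10 with CN=36.000 → S = 160/9 ≈ 17.778 in
Ia = 0.2S: 0.2·17.778 = 3.556 in (exactly 32/9)
Excess rainfall: 13.730 − 3.556 = 10.174 in; P > Ia so Q > 0
Q = (9157/900)²/((9157/900) + 160/9) = (83850649/810000)/(25157/900) = 83850649/22641300 in ≈ 3.703 in

Q = 83850649/22641300 in ≈ 3.703 in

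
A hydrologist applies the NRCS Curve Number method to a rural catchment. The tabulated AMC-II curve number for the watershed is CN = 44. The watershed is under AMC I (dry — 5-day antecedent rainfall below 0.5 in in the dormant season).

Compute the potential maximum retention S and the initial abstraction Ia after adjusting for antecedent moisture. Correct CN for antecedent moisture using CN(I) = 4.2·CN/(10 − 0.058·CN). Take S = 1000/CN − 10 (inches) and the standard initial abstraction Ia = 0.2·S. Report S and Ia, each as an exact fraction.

CN(I) from CN(II)=44: (4.2·44)/(10 − 0.058·44) = 3300/133 ≈ 24.812
Retention S: 1000/CN − 10 with CN=24.812 → S = 1000/33 ≈ 30.303 in
Initial abstraction Ia = S/5 = (1000/33)/5 = 200/33 ≈ 6.061 in

S = 1000/33 in ≈ 30.303 in; Ia = 200/33 in ≈ 6.061 in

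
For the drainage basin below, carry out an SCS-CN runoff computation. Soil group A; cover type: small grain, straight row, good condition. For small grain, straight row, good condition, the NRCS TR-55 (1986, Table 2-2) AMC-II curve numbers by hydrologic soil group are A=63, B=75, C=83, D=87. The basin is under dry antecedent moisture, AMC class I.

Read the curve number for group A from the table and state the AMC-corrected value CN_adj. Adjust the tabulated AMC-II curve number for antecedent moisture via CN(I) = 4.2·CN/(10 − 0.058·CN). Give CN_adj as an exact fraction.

CN_adj = 132300/3173 ≈ 41.696

NRCS table: small grain, straight row, good condition, soil group A → CN(II) = 63
CN(I) from CN(II)=63: (4.2·63)/(10 − 0.058·63) = 132300/3173 ≈ 41.696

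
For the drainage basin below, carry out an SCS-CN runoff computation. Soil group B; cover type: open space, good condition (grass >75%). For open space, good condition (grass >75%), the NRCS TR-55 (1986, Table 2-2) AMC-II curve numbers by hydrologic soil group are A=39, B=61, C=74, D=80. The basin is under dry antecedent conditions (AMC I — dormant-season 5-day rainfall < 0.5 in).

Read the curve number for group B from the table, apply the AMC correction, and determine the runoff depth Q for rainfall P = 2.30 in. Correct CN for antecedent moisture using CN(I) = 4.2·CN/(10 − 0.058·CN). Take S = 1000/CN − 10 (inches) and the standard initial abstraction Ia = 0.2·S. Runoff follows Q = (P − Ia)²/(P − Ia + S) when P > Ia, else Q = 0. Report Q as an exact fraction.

Q = 0 in ≈ 0.000 in

NRCS table: open space, good condition (grass >75%), soil group B → CN(II) = 61
Dry (AMC I): CN(I) = 4.2·61/(10 − 0.058·61) = (1281/5)/(3231/500) = 42700/1077 ≈ 39.647
S = 1000/(42700/1077) − 10 = 6500/427 in ≈ 15.222 in
Initial abstraction Ia = S/5 = (6500/427)/5 = 1300/427 ≈ 3.044 in
P = 2.300 ≤ Ia = 3.044 in: entire storm abstracted, Q = 0.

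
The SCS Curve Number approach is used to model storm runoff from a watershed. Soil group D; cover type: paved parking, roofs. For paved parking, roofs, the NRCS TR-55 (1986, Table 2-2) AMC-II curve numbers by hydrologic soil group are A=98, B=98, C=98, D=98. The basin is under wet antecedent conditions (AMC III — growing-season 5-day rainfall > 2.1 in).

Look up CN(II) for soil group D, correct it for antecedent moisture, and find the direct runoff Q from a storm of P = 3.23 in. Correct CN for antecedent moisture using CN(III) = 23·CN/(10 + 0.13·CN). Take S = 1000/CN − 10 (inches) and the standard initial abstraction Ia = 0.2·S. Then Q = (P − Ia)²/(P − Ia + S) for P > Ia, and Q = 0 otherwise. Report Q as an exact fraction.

Q = 131059204441/41926766700 in ≈ 3.126 in

NRCS table: paved parking, roofs, soil group D → CN(II) = 98
Wet (AMC III): CN(III) = 23·98/(10 + 0.13·98) = 2254/(1137/50) = 112700/1137 ≈ 99.120
Retention S: 1000/CN − 10 with CN=99.120 → S = 100/1127 ≈ 0.089 in
Ia = 0.2S: 0.2·0.089 = 0.018 in (exactly 20/1127)
Excess rainfall: 3.230 − 0.018 = 3.212 in; P > Ia so Q > 0
Q = (362021/112700)²/((362021/112700) + 100/1127) = (131059204441/12701290000)/(372021/112700) = 131059204441/41926766700 in ≈ 3.126 in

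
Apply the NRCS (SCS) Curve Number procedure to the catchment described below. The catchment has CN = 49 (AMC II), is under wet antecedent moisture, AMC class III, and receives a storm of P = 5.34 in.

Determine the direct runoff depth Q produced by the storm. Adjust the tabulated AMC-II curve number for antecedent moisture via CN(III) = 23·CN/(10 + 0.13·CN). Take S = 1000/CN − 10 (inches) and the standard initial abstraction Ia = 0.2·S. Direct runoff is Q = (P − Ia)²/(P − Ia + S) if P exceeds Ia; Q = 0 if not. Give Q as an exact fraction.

Wet (AMC III): CN(III) = 23·49/(10 + 0.13·49) = 1127/(1637/100) = 112700/1637 ≈ 68.845
Max retention: S = 1000/(112700/1637) − 10 = 5100/1127 in (≈ 4.525 in)
Ia = 0.2S: 0.2·4.525 = 0.905 in (exactly 1020/1127)
Excess rainfall: 5.340 − 0.905 = 4.435 in; P > Ia so Q > 0
Q = (249909/56350)²/((249909/56350) + 5100/1127) = (62454508281/3175322500)/(504909/56350) = 6939389809/3161291350 in ≈ 2.195 in

Q = 6939389809/3161291350 in ≈ 2.195 in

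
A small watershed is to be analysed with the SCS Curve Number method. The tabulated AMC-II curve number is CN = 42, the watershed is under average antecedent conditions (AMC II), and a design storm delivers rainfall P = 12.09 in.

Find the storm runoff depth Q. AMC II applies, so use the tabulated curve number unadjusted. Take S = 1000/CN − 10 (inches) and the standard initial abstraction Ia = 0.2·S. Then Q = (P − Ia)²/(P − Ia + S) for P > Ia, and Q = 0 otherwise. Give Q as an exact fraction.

Average conditions: CN = 42 (no AMC adjustment).
Max retention: S = 1000/42 − 10 = 290/21 in (≈ 13.810 in)
Ia = 0.2·(290/21) = 58/21 in ≈ 2.762 in
Excess rainfall: 12.090 − 2.762 = 9.328 in; P > Ia so Q > 0
Q = (19589/2100)²/((19589/2100) + 290/21) = (383728921/4410000)/(48589/2100) = 383728921/102036900 in ≈ 3.761 in

Q = 383728921/102036900 in ≈ 3.761 in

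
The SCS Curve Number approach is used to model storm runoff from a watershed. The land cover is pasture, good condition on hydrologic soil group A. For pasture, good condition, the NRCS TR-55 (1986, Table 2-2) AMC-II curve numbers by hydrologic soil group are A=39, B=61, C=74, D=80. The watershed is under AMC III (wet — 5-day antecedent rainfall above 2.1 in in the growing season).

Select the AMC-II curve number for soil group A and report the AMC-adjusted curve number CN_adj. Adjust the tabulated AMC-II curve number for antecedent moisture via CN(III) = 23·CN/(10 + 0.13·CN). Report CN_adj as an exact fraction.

NRCS table: pasture, good condition, soil group A → CN(II) = 39
CN(III) from CN(II)=39: (23·39)/(10 + 0.13·39) = 89700/1507 ≈ 59.522

CN_adj = 89700/1507 ≈ 59.522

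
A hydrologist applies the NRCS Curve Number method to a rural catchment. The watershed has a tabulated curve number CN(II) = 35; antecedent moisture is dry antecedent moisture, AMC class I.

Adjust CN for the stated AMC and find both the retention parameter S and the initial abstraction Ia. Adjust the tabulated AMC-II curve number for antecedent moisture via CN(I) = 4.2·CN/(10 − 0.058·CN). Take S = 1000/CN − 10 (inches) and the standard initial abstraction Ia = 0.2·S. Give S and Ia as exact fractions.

S = 6500/147 in ≈ 44.218 in; Ia = 1300/147 in ≈ 8.844 in

Adjust CN=35 to AMC I: 4.2·35/(10 − 0.058·35) → 147 ÷ (797/100) = 14700/797 ≈ 18.444
S = 1000/(14700/797) − 10 = 6500/147 in ≈ 44.218 in
Initial abstraction Ia = S/5 = (6500/147)/5 = 1300/147 ≈ 8.844 in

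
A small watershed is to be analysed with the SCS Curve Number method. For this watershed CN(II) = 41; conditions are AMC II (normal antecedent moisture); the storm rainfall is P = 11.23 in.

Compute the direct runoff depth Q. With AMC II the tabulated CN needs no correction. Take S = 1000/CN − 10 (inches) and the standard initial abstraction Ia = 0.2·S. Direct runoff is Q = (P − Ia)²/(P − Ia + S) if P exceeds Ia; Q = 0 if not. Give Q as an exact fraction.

Average conditions: CN = 41 (no AMC adjustment).
S = 1000/41 − 10 = 590/41 in ≈ 14.390 in
Ia = 0.2S: 0.2·14.390 = 2.878 in (exactly 118/41)
Since P=11.230 > Ia=2.878: effective rainfall P−Ia = 34243/4100 in
Q: (34243/4100)² ÷ (93243/4100) = 1172583049/382296300 in (≈ 3.067 in)

Q = 1172583049/382296300 in ≈ 3.067 in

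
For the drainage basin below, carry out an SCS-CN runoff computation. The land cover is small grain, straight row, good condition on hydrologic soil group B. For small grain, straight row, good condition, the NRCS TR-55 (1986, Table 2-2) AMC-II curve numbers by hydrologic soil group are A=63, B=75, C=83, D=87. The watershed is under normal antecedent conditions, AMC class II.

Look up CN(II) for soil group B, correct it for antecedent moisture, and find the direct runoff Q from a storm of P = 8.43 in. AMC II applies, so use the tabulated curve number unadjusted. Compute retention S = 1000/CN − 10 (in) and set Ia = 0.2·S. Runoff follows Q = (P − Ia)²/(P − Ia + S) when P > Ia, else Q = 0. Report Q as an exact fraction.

Q = 5424241/998700 in ≈ 5.431 in

NRCS table: small grain, straight row, good condition, soil group B → CN(II) = 75
Average conditions: CN = 75 (no AMC adjustment).
S = 1000/75 − 10 = 10/3 in ≈ 3.333 in
Initial abstraction Ia = S/5 = (10/3)/5 = 2/3 ≈ 0.667 in
P − Ia = 8.430 − 0.667 = 2329/300 ≈ 7.763 in (> 0, runoff occurs)
Runoff Q = (P−Ia)²/(P−Ia+S) = (7.763)²/(7.763+3.333) = 5424241/998700 ≈ 5.431 in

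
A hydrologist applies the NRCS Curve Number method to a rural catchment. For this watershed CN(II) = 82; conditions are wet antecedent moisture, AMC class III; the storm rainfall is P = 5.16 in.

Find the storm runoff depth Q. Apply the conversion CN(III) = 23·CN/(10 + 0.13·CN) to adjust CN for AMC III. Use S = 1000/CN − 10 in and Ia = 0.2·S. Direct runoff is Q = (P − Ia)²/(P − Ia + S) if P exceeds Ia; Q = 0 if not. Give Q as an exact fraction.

Q = 4574473203/1097392675 in ≈ 4.168 in

Wet (AMC III): CN(III) = 23·82/(10 + 0.13·82) = 1886/(1033/50) = 94300/1033 ≈ 91.288
Retention S: 1000/CN − 10 with CN=91.288 → S = 900/943 ≈ 0.954 in
Ia = 0.2S: 0.2·0.954 = 0.191 in (exactly 180/943)
Excess rainfall: 5.160 − 0.191 = 4.969 in; P > Ia so Q > 0
Q: (117147/23575)² ÷ (139647/23575) = 4574473203/1097392675 in (≈ 4.168 in)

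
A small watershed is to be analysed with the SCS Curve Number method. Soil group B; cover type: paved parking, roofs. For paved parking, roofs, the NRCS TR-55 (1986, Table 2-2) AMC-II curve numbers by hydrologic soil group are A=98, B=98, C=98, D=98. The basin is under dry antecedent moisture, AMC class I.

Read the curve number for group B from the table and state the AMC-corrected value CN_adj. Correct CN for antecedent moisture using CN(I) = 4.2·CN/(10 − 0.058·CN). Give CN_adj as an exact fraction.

NRCS table: paved parking, roofs, soil group B → CN(II) = 98
Adjust CN=98 to AMC I: 4.2·98/(10 − 0.058·98) → (2058/5) ÷ (1079/250) = 102900/1079 ≈ 95.366

CN_adj = 102900/1079 ≈ 95.366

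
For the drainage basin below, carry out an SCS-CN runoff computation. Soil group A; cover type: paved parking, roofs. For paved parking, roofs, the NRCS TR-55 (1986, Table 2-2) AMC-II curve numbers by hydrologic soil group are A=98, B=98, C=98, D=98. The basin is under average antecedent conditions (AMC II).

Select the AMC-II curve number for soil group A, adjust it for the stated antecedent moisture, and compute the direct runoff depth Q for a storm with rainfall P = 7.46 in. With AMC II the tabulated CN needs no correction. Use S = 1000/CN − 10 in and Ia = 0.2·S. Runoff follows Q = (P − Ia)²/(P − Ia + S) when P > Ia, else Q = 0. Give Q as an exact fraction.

Q = 330403329/45758650 in ≈ 7.221 in

NRCS table: paved parking, roofs, soil group A → CN(II) = 98
Average conditions: CN = 98 (no AMC adjustment).
S = 1000/98 − 10 = 10/49 in ≈ 0.204 in
Initial abstraction Ia = S/5 = (10/49)/5 = 2/49 ≈ 0.041 in
Since P=7.460 > Ia=0.041: effective rainfall P−Ia = 18177/2450 in
Q = (18177/2450)²/((18177/2450) + 10/49) = (330403329/6002500)/(18677/2450) = 330403329/45758650 in ≈ 7.221 in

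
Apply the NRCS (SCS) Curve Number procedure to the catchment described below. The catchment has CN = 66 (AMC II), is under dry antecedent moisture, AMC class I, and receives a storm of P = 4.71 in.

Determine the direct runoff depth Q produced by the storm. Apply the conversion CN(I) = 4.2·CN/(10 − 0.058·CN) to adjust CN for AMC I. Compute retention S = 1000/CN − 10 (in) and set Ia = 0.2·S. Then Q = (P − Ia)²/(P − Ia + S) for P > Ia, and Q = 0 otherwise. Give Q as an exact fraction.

Dry (AMC I): CN(I) = 4.2·66/(10 − 0.058·66) = (1386/5)/(1543/250) = 69300/1543 ≈ 44.913
Retention S: 1000/CN − 10 with CN=44.913 → S = 8500/693 ≈ 12.266 in
Ia = 0.2S: 0.2·12.266 = 2.453 in (exactly 1700/693)
Since P=4.710 > Ia=2.453: effective rainfall P−Ia = 156403/69300 in
Runoff Q = (P−Ia)²/(P−Ia+S) = (2.257)²/(2.257+12.266) = 24461898409/69743727900 ≈ 0.351 in

Q = 24461898409/69743727900 in ≈ 0.351 in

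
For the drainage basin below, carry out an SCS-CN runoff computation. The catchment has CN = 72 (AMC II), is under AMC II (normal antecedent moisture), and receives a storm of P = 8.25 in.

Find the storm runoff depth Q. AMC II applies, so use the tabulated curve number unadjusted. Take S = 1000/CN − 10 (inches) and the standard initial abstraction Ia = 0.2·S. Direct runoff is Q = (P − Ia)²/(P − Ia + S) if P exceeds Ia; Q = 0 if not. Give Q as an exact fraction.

Average conditions: CN = 72 (no AMC adjustment).
S = 1000/72 − 10 = 35/9 in ≈ 3.889 in
Initial abstraction Ia = S/5 = (35/9)/5 = 7/9 ≈ 0.778 in
P − Ia = 8.250 − 0.778 = 269/36 ≈ 7.472 in (> 0, runoff occurs)
Runoff Q = (P−Ia)²/(P−Ia+S) = (7.472)²/(7.472+3.889) = 72361/14724 ≈ 4.914 in

Q = 72361/14724 in ≈ 4.914 in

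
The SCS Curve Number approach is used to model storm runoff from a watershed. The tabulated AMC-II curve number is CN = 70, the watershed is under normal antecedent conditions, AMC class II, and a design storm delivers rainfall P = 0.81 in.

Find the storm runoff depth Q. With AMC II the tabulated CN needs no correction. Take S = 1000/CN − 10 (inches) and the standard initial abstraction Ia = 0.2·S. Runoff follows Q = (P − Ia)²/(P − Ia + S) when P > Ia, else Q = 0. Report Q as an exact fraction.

Q = 0 in ≈ 0.000 in

AMC II — tabulated CN = 70 applies directly.
Retention S: 1000/CN − 10 with CN=70.000 → S = 30/7 ≈ 4.286 in
Initial abstraction Ia = S/5 = (30/7)/5 = 6/7 ≈ 0.857 in
P = 0.810 ≤ Ia = 0.857 in: entire storm abstracted, Q = 0.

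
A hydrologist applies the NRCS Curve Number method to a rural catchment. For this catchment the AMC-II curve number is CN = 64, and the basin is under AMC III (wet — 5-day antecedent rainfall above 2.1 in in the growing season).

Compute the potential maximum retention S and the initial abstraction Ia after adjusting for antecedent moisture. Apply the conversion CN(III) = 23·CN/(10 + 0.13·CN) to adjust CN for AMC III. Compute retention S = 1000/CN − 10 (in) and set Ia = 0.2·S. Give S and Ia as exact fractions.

S = 225/92 in ≈ 2.446 in; Ia = 45/92 in ≈ 0.489 in

CN(III) from CN(II)=64: (23·64)/(10 + 0.13·64) = 18400/229 ≈ 80.349
S = 1000/(18400/229) − 10 = 225/92 in ≈ 2.446 in
Ia = 0.2S: 0.2·2.446 = 0.489 in (exactly 45/92)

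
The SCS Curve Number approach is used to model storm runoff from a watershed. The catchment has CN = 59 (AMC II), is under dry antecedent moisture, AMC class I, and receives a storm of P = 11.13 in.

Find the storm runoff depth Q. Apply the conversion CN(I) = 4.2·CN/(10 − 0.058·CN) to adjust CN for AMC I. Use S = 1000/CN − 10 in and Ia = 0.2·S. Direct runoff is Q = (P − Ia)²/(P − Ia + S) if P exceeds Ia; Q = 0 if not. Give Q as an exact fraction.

Q = 938974566049/374054967300 in ≈ 2.510 in

CN(I) from CN(II)=59: (4.2·59)/(10 − 0.058·59) = 123900/3289 ≈ 37.671
S = 1000/(123900/3289) − 10 = 20500/1239 in ≈ 16.546 in
Ia = 0.2S: 0.2·16.546 = 3.309 in (exactly 4100/1239)
P − Ia = 11.130 − 3.309 = 969007/123900 ≈ 7.821 in (> 0, runoff occurs)
Q = (969007/123900)²/((969007/123900) + 20500/1239) = (938974566049/15351210000)/(3019007/123900) = 938974566049/374054967300 in ≈ 2.510 in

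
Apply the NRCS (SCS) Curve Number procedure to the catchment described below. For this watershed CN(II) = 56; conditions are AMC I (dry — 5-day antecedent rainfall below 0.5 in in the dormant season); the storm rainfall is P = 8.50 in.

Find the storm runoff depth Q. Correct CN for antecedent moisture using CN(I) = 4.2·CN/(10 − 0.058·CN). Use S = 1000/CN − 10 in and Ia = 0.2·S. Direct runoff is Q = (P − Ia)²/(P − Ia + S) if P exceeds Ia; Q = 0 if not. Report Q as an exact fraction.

CN(I) from CN(II)=56: (4.2·56)/(10 − 0.058·56) = 7350/211 ≈ 34.834
S = 1000/(7350/211) − 10 = 2750/147 in ≈ 18.707 in
Initial abstraction Ia = S/5 = (2750/147)/5 = 550/147 ≈ 3.741 in
Since P=8.500 > Ia=3.741: effective rainfall P−Ia = 1399/294 in
Runoff Q = (P−Ia)²/(P−Ia+S) = (4.759)²/(4.759+18.707) = 1957201/2028306 ≈ 0.965 in

Q = 1957201/2028306 in ≈ 0.965 in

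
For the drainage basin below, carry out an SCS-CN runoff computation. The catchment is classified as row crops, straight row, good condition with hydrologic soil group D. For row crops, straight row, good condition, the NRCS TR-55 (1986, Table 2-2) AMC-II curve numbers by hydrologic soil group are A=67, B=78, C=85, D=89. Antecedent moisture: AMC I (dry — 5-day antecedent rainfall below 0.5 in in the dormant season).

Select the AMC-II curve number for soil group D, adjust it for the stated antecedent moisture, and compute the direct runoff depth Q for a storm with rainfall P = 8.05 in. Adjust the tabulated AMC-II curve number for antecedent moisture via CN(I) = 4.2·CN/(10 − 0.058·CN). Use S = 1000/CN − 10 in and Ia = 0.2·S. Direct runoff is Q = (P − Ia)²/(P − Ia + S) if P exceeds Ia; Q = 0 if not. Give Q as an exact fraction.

Q = 77790230281/14537418420 in ≈ 5.351 in

NRCS table: row crops, straight row, good condition, soil group D → CN(II) = 89
Dry (AMC I): CN(I) = 4.2·89/(10 − 0.058·89) = (1869/5)/(2419/500) = 186900/2419 ≈ 77.263
Retention S: 1000/CN − 10 with CN=77.263 → S = 5500/1869 ≈ 2.943 in
Ia = 0.2·(5500/1869) = 1100/1869 in ≈ 0.589 in
P − Ia = 8.050 − 0.589 = 278909/37380 ≈ 7.461 in (> 0, runoff occurs)
Q: (278909/37380)² ÷ (388909/37380) = 77790230281/14537418420 in (≈ 5.351 in)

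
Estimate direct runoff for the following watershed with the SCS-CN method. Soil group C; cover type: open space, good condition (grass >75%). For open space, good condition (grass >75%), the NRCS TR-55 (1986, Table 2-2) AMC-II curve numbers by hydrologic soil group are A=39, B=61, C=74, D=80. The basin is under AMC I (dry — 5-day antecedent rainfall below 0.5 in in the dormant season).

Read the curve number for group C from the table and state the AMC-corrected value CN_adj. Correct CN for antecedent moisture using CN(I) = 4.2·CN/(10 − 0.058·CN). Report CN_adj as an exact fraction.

CN_adj = 77700/1427 ≈ 54.450

NRCS table: open space, good condition (grass >75%), soil group C → CN(II) = 74
CN(I) from CN(II)=74: (4.2·74)/(10 − 0.058·74) = 77700/1427 ≈ 54.450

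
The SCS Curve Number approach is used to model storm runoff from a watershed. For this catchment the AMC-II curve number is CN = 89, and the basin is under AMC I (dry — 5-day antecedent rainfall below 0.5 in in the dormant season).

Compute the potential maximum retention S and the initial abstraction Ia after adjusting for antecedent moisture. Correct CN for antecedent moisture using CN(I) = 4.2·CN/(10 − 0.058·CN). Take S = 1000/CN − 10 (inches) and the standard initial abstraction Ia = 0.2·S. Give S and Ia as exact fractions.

S = 5500/1869 in ≈ 2.943 in; Ia = 1100/1869 in ≈ 0.589 in

Adjust CN=89 to AMC I: 4.2·89/(10 − 0.058·89) → (1869/5) ÷ (2419/500) = 186900/2419 ≈ 77.263
Max retention: S = 1000/(186900/2419) − 10 = 5500/1869 in (≈ 2.943 in)
Ia = 0.2·(5500/1869) = 1100/1869 in ≈ 0.589 in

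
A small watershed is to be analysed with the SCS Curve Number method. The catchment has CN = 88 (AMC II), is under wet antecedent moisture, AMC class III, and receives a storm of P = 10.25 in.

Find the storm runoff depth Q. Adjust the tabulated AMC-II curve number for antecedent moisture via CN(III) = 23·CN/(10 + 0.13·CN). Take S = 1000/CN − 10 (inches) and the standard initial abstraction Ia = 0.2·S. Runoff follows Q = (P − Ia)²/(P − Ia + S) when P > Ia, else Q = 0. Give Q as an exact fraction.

CN(III) from CN(II)=88: (23·88)/(10 + 0.13·88) = 6325/67 ≈ 94.403
Max retention: S = 1000/(6325/67) − 10 = 150/253 in (≈ 0.593 in)
Initial abstraction Ia = S/5 = (150/253)/5 = 30/253 ≈ 0.119 in
P − Ia = 10.250 − 0.119 = 10253/1012 ≈ 10.131 in (> 0, runoff occurs)
Runoff Q = (P−Ia)²/(P−Ia+S) = (10.131)²/(10.131+0.593) = 105124009/10983236 ≈ 9.571 in

Q = 105124009/10983236 in ≈ 9.571 in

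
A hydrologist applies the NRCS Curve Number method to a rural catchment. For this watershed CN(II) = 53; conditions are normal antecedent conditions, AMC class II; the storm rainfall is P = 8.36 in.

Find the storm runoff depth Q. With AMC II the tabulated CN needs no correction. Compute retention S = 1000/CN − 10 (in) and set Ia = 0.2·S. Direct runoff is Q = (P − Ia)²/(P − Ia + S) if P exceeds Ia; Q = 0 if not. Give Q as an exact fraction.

AMC II — tabulated CN = 53 applies directly.
Max retention: S = 1000/53 − 10 = 470/53 in (≈ 8.868 in)
Ia = 0.2S: 0.2·8.868 = 1.774 in (exactly 94/53)
Since P=8.360 > Ia=1.774: effective rainfall P−Ia = 8727/1325 in
Q = (8727/1325)²/((8727/1325) + 470/53) = (76160529/1755625)/(20477/1325) = 76160529/27132025 in ≈ 2.807 in

Q = 76160529/27132025 in ≈ 2.807 in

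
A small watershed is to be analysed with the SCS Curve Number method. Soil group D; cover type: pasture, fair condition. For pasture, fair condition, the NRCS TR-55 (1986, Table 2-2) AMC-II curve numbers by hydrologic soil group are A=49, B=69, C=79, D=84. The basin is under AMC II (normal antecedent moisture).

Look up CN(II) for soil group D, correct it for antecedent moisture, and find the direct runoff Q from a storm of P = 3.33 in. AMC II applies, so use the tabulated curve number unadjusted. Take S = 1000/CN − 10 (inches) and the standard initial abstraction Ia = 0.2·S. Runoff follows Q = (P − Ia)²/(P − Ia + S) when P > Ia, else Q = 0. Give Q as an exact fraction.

Q = 38353249/21405300 in ≈ 1.792 in

NRCS table: pasture, fair condition, soil group D → CN(II) = 84
AMC II — tabulated CN = 84 applies directly.
Max retention: S = 1000/84 − 10 = 40/21 in (≈ 1.905 in)
Ia = 0.2·(40/21) = 8/21 in ≈ 0.381 in
Excess rainfall: 3.330 − 0.381 = 2.949 in; P > Ia so Q > 0
Runoff Q = (P−Ia)²/(P−Ia+S) = (2.949)²/(2.949+1.905) = 38353249/21405300 ≈ 1.792 in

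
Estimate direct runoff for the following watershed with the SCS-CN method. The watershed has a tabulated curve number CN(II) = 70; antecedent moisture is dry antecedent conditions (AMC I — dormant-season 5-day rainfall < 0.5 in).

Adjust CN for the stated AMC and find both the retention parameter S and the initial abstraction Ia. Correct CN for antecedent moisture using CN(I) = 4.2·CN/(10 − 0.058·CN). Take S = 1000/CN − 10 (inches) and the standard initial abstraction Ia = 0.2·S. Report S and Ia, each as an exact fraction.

S = 500/49 in ≈ 10.204 in; Ia = 100/49 in ≈ 2.041 in

Dry (AMC I): CN(I) = 4.2·70/(10 − 0.058·70) = 294/(297/50) = 4900/99 ≈ 49.495
S = 1000/(4900/99) − 10 = 500/49 in ≈ 10.204 in
Ia = 0.2·(500/49) = 100/49 in ≈ 2.041 in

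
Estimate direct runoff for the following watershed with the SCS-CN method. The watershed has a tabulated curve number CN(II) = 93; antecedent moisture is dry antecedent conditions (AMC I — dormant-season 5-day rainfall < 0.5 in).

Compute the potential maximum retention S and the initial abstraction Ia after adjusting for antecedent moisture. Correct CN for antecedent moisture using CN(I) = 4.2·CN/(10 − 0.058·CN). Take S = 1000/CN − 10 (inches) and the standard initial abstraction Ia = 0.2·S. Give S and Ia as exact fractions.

S = 500/279 in ≈ 1.792 in; Ia = 100/279 in ≈ 0.358 in

Adjust CN=93 to AMC I: 4.2·93/(10 − 0.058·93) → (1953/5) ÷ (2303/500) = 27900/329 ≈ 84.802
S = 1000/(27900/329) − 10 = 500/279 in ≈ 1.792 in
Ia = 0.2S: 0.2·1.792 = 0.358 in (exactly 100/279)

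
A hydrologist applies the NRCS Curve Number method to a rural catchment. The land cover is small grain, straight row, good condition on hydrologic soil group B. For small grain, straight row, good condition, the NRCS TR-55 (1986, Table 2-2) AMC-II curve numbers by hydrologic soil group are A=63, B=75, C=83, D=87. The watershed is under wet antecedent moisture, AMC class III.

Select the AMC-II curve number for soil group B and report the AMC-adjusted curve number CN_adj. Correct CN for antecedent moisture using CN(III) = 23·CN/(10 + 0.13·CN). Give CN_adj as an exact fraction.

NRCS table: small grain, straight row, good condition, soil group B → CN(II) = 75
Adjust CN=75 to AMC III: 23·75/(10 + 0.13·75) → 1725 ÷ (79/4) = 6900/79 ≈ 87.342

CN_adj = 6900/79 ≈ 87.342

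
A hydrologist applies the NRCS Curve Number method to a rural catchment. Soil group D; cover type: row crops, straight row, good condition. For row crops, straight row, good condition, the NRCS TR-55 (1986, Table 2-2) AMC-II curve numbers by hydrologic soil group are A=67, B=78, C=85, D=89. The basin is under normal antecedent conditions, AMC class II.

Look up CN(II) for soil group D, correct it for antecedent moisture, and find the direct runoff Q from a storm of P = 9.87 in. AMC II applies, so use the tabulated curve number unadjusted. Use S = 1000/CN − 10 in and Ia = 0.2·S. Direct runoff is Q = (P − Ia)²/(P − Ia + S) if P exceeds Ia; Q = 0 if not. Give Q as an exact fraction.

Q = 7334723449/860122700 in ≈ 8.528 in

NRCS table: row crops, straight row, good condition, soil group D → CN(II) = 89
CN(II) = 89; AMC II needs no correction.
Max retention: S = 1000/89 − 10 = 110/89 in (≈ 1.236 in)
Initial abstraction Ia = S/5 = (110/89)/5 = 22/89 ≈ 0.247 in
P − Ia = 9.870 − 0.247 = 85643/8900 ≈ 9.623 in (> 0, runoff occurs)
Runoff Q = (P−Ia)²/(P−Ia+S) = (9.623)²/(9.623+1.236) = 7334723449/860122700 ≈ 8.528 in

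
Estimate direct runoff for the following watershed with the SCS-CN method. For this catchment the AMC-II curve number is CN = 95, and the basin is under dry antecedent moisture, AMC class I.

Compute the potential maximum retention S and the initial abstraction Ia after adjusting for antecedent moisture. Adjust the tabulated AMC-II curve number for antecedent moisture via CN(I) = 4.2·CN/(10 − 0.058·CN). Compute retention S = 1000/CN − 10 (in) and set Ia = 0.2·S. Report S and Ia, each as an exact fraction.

Dry (AMC I): CN(I) = 4.2·95/(10 − 0.058·95) = 399/(449/100) = 39900/449 ≈ 88.864
S = 1000/(39900/449) − 10 = 500/399 in ≈ 1.253 in
Initial abstraction Ia = S/5 = (500/399)/5 = 100/399 ≈ 0.251 in

S = 500/399 in ≈ 1.253 in; Ia = 100/399 in ≈ 0.251 in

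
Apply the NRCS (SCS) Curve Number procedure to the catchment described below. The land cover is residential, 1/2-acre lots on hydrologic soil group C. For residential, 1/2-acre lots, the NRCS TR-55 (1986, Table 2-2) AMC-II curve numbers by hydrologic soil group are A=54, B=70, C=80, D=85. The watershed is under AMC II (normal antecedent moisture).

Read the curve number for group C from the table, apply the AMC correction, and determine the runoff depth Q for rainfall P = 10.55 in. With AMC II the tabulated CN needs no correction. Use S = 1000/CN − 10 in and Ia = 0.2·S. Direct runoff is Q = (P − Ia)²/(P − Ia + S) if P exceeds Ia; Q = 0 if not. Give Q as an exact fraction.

Q = 40401/5020 in ≈ 8.048 in

NRCS table: residential, 1/2-acre lots, soil group C → CN(II) = 80
CN(II) = 80; AMC II needs no correction.
Retention S: 1000/CN − 10 with CN=80.000 → S = 5/2 ≈ 2.500 in
Ia = 0.2S: 0.2·2.500 = 0.500 in (exactly 1/2)
Excess rainfall: 10.550 − 0.500 = 10.050 in; P > Ia so Q > 0
Q = (201/20)²/((201/20) + 5/2) = (40401/400)/(251/20) = 40401/5020 in ≈ 8.048 in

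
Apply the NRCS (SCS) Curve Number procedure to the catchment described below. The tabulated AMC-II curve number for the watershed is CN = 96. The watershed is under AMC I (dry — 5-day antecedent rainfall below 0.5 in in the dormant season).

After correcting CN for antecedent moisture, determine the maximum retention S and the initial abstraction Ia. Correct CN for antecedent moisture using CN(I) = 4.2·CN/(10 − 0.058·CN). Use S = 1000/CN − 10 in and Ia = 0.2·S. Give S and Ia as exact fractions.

Adjust CN=96 to AMC I: 4.2·96/(10 − 0.058·96) → (2016/5) ÷ (554/125) = 25200/277 ≈ 90.975
S = 1000/(25200/277) − 10 = 125/126 in ≈ 0.992 in
Ia = 0.2·(125/126) = 25/126 in ≈ 0.198 in

S = 125/126 in ≈ 0.992 in; Ia = 25/126 in ≈ 0.198 in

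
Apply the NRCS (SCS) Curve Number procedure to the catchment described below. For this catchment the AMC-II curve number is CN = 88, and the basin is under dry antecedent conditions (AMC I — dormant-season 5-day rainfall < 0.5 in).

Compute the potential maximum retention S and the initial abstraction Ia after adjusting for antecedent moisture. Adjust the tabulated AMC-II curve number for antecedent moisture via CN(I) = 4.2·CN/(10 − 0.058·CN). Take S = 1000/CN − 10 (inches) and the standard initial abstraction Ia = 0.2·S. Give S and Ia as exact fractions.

S = 250/77 in ≈ 3.247 in; Ia = 50/77 in ≈ 0.649 in

Dry (AMC I): CN(I) = 4.2·88/(10 − 0.058·88) = (1848/5)/(612/125) = 3850/51 ≈ 75.490
Max retention: S = 1000/(3850/51) − 10 = 250/77 in (≈ 3.247 in)
Ia = 0.2S: 0.2·3.247 = 0.649 in (exactly 50/77)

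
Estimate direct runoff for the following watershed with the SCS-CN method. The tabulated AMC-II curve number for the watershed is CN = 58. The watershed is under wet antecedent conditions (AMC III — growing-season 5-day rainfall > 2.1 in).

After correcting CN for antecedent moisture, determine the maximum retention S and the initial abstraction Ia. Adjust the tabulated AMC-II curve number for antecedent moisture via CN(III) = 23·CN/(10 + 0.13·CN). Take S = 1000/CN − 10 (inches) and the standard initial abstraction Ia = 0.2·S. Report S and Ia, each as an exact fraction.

CN(III) from CN(II)=58: (23·58)/(10 + 0.13·58) = 66700/877 ≈ 76.055
Max retention: S = 1000/(66700/877) − 10 = 2100/667 in (≈ 3.148 in)
Ia = 0.2S: 0.2·3.148 = 0.630 in (exactly 420/667)

S = 2100/667 in ≈ 3.148 in; Ia = 420/667 in ≈ 0.630 in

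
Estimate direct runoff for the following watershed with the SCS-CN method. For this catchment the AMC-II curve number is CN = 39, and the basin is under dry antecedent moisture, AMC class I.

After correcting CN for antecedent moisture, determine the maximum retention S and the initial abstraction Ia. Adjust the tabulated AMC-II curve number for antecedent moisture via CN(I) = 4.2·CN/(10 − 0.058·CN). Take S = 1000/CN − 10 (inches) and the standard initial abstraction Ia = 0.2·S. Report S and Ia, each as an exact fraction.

S = 30500/819 in ≈ 37.241 in; Ia = 6100/819 in ≈ 7.448 in

CN(I) from CN(II)=39: (4.2·39)/(10 − 0.058·39) = 81900/3869 ≈ 21.168
S = 1000/(81900/3869) − 10 = 30500/819 in ≈ 37.241 in
Ia = 0.2S: 0.2·37.241 = 7.448 in (exactly 6100/819)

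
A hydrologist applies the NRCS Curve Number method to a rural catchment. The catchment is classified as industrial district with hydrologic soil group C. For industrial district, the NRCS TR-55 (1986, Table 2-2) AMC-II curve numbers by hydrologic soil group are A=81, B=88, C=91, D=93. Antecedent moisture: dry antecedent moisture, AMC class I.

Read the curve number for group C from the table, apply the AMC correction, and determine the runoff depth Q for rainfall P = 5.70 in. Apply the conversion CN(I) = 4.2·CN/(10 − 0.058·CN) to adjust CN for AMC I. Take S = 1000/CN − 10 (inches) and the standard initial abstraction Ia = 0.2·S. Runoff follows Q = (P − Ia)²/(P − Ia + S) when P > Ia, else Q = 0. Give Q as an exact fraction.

NRCS table: industrial district, soil group C → CN(II) = 91
CN(I) from CN(II)=91: (4.2·91)/(10 − 0.058·91) = 63700/787 ≈ 80.940
Retention S: 1000/CN − 10 with CN=80.940 → S = 1500/637 ≈ 2.355 in
Ia = 0.2S: 0.2·2.355 = 0.471 in (exactly 300/637)
Excess rainfall: 5.700 − 0.471 = 5.229 in; P > Ia so Q > 0
Q = (33309/6370)²/((33309/6370) + 1500/637) = (1109489481/40576900)/(48309/6370) = 369829827/102576110 in ≈ 3.605 in

Q = 369829827/102576110 in ≈ 3.605 in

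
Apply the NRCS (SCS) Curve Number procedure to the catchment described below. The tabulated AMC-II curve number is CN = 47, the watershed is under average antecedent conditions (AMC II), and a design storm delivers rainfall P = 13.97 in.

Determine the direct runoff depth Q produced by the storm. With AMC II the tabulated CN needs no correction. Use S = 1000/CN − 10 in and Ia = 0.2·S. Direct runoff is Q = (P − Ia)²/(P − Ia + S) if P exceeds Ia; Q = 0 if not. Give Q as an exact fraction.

Q = 3031493481/507877300 in ≈ 5.969 in

Average conditions: CN = 47 (no AMC adjustment).
Max retention: S = 1000/47 − 10 = 530/47 in (≈ 11.277 in)
Ia = 0.2·(530/47) = 106/47 in ≈ 2.255 in
Excess rainfall: 13.970 − 2.255 = 11.715 in; P > Ia so Q > 0
Q: (55059/4700)² ÷ (108059/4700) = 3031493481/507877300 in (≈ 5.969 in)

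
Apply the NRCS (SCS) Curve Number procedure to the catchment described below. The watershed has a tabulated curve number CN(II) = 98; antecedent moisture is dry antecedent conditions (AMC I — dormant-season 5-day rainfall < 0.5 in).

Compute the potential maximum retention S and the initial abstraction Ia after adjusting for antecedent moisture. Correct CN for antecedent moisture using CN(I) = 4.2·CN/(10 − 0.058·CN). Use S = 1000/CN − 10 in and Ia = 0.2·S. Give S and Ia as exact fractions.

CN(I) from CN(II)=98: (4.2·98)/(10 − 0.058·98) = 102900/1079 ≈ 95.366
S = 1000/(102900/1079) − 10 = 500/1029 in ≈ 0.486 in
Ia = 0.2·(500/1029) = 100/1029 in ≈ 0.097 in

S = 500/1029 in ≈ 0.486 in; Ia = 100/1029 in ≈ 0.097 in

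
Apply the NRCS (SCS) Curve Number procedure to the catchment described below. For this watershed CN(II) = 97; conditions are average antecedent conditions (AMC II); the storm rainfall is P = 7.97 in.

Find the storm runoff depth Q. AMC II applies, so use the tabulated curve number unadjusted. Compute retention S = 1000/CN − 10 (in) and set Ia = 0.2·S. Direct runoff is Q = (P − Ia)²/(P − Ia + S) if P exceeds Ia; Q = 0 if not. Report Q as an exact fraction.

Q = 5884270681/773177300 in ≈ 7.611 in

Average conditions: CN = 97 (no AMC adjustment).
Max retention: S = 1000/97 − 10 = 30/97 in (≈ 0.309 in)
Initial abstraction Ia = S/5 = (30/97)/5 = 6/97 ≈ 0.062 in
Since P=7.970 > Ia=0.062: effective rainfall P−Ia = 76709/9700 in
Q = (76709/9700)²/((76709/9700) + 30/97) = (5884270681/94090000)/(79709/9700) = 5884270681/773177300 in ≈ 7.611 in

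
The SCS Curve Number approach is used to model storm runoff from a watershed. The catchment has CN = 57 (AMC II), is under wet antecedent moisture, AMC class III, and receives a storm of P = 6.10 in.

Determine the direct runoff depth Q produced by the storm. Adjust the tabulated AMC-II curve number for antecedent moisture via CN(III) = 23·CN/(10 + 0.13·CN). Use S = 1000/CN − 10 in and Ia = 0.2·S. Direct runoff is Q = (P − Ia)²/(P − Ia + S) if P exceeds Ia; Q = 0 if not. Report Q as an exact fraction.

CN(III) from CN(II)=57: (23·57)/(10 + 0.13·57) = 131100/1741 ≈ 75.302
S = 1000/(131100/1741) − 10 = 4300/1311 in ≈ 3.280 in
Ia = 0.2·(4300/1311) = 860/1311 in ≈ 0.656 in
P − Ia = 6.100 − 0.656 = 71371/13110 ≈ 5.444 in (> 0, runoff occurs)
Runoff Q = (P−Ia)²/(P−Ia+S) = (5.444)²/(5.444+3.280) = 5093819641/1499403810 ≈ 3.397 in

Q = 5093819641/1499403810 in ≈ 3.397 in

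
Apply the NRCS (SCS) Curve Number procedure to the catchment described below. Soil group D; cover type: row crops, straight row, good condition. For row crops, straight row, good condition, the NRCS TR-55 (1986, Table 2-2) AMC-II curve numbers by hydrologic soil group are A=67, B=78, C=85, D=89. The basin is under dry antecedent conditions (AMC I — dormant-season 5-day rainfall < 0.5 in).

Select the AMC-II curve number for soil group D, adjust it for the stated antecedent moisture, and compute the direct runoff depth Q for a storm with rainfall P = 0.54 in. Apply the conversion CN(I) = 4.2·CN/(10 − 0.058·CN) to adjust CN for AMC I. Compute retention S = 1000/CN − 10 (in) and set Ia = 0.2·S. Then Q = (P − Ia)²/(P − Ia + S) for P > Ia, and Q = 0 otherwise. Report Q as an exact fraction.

Q = 0 in ≈ 0.000 in

NRCS table: row crops, straight row, good condition, soil group D → CN(II) = 89
CN(I) from CN(II)=89: (4.2·89)/(10 − 0.058·89) = 186900/2419 ≈ 77.263
Max retention: S = 1000/(186900/2419) − 10 = 5500/1869 in (≈ 2.943 in)
Ia = 0.2·(5500/1869) = 1100/1869 in ≈ 0.589 in
P = 0.540 ≤ Ia = 0.589 in: entire storm abstracted, Q = 0.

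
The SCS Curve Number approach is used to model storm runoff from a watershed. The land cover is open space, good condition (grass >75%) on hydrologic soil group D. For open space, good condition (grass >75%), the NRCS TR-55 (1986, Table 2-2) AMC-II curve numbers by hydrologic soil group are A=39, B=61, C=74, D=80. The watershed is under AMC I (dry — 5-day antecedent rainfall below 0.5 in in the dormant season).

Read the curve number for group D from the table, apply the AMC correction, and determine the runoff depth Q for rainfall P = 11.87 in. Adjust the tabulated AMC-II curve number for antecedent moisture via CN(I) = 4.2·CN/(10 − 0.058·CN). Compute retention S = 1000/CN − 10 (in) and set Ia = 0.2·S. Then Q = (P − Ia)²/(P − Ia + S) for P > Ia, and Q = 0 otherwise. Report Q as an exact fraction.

Q = 502970329/73346700 in ≈ 6.857 in

NRCS table: open space, good condition (grass >75%), soil group D → CN(II) = 80
Adjust CN=80 to AMC I: 4.2·80/(10 − 0.058·80) → 336 ÷ (134/25) = 4200/67 ≈ 62.687
Retention S: 1000/CN − 10 with CN=62.687 → S = 125/21 ≈ 5.952 in
Ia = 0.2·(125/21) = 25/21 in ≈ 1.190 in
P − Ia = 11.870 − 1.190 = 22427/2100 ≈ 10.680 in (> 0, runoff occurs)
Q = (22427/2100)²/((22427/2100) + 125/21) = (502970329/4410000)/(34927/2100) = 502970329/73346700 in ≈ 6.857 in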